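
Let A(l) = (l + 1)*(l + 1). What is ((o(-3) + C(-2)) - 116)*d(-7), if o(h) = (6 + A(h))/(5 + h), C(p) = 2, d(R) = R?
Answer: 763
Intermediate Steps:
A(l) = (1 + l)² (A(l) = (1 + l)*(1 + l) = (1 + l)²)
o(h) = (6 + (1 + h)²)/(5 + h)
((o(-3) + C(-2)) - 116)*d(-7) = (((6 + (1 - 3)²)/(5 - 3) + 2) - 116)*(-7) = (((6 + (-2)²)/2 + 2) - 116)*(-7) = (((6 + 4)/2 + 2) - 116)*(-7) = (((½)*10 + 2) - 116)*(-7) = ((5 + 2) - 116)*(-7) = (7 - 116)*(-7) = -109*(-7) = 763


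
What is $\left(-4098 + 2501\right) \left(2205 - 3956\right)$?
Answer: $2796347$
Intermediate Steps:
$\left(-4098 + 2501\right) \left(2205 - 3956\right) = \left(-1597\right) \left(-1751\right) = 2796347$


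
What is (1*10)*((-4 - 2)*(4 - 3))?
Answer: -60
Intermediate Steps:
(1*10)*((-4 - 2)*(4 - 3)) = 10*(-6*1) = 10*(-6) = -60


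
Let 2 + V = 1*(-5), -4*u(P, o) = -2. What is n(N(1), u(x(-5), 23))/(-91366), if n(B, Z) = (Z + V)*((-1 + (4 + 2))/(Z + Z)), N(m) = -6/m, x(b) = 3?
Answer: 65/182732 ≈ 0.00035571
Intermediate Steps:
u(P, o) = ½ (u(P, o) = -¼*(-2) = ½)
V = -7 (V = -2 + 1*(-5) = -2 - 5 = -7)
n(B, Z) = 5*(-7 + Z)/(2*Z) (n(B, Z) = (Z - 7)*((-1 + (4 + 2))/(Z + Z)) = (-7 + Z)*((-1 + 6)/((2*Z))) = (-7 + Z)*(5*(1/(2*Z))) = (-7 + Z)*(5/(2*Z)) = 5*(-7 + Z)/(2*Z))
n(N(1), u(x(-5), 23))/(-91366) = (5*(-7 + ½)/(2*(½)))/(-91366) = ((5/2)*2*(-13/2))*(-1/91366) = -65/2*(-1/91366) = 65/182732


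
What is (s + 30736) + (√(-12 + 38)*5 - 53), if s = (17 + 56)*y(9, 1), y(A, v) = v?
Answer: 30756 + 5*√26 ≈ 30782.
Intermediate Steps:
s = 73 (s = (17 + 56)*1 = 73*1 = 73)
(s + 30736) + (√(-12 + 38)*5 - 53) = (73 + 30736) + (√(-12 + 38)*5 - 53) = 30809 + (√26*5 - 53) = 30809 + (5*√26 - 53) = 30809 + (-53 + 5*√26) = 30756 + 5*√26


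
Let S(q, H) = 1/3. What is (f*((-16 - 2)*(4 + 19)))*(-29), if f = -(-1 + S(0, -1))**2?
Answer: -5336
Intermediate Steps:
S(q, H) = 1/3
f = -4/9 (f = -(-1 + 1/3)**2 = -(-2/3)**2 = -1*4/9 = -4/9 ≈ -0.44444)
(f*((-16 - 2)*(4 + 19)))*(-29) = -4*(-16 - 2)*(4 + 19)/9*(-29) = -(-8)*23*(-29) = -4/9*(-414)*(-29) = 184*(-29) = -5336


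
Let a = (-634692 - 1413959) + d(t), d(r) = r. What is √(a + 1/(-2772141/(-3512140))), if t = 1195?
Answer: 2*I*√3933552488451801249/2772141 ≈ 1430.9*I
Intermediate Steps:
a = -2047456 (a = (-634692 - 1413959) + 1195 = -2048651 + 1195 = -2047456)
√(a + 1/(-2772141/(-3512140))) = √(-2047456 + 1/(-2772141/(-3512140))) = √(-2047456 + 1/(-2772141*(-1/3512140))) = √(-2047456 + 1/(2772141/3512140)) = √(-2047456 + 3512140/2772141) = √(-5675833211156/2772141) = 2*I*√3933552488451801249/2772141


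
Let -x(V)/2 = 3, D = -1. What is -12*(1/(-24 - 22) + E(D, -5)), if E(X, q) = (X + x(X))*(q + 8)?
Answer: 5802/23 ≈ 252.26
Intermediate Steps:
x(V) = -6 (x(V) = -2*3 = -6)
E(X, q) = (-6 + X)*(8 + q) (E(X, q) = (X - 6)*(q + 8) = (-6 + X)*(8 + q))
-12*(1/(-24 - 22) + E(D, -5)) = -12*(1/(-24 - 22) + (-48 - 6*(-5) + 8*(-1) - 1*(-5))) = -12*(1/(-46) + (-48 + 30 - 8 + 5)) = -12*(-1/46 - 21) = -12*(-967/46) = 5802/23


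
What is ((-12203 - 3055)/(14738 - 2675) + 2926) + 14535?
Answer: 70205595/4021 ≈ 17460.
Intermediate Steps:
((-12203 - 3055)/(14738 - 2675) + 2926) + 14535 = (-15258/12063 + 2926) + 14535 = (-15258*1/12063 + 2926) + 14535 = (-5086/4021 + 2926) + 14535 = 11760360/4021 + 14535 = 70205595/4021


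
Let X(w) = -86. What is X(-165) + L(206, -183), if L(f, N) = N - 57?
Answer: -326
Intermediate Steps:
L(f, N) = -57 + N
X(-165) + L(206, -183) = -86 + (-57 - 183) = -86 - 240 = -326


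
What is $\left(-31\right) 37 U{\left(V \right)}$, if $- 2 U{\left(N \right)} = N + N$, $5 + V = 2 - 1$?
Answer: $-4588$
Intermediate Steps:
$V = -4$ ($V = -5 + \left(2 - 1\right) = -5 + 1 = -4$)
$U{\left(N \right)} = - N$ ($U{\left(N \right)} = - \frac{N + N}{2} = - \frac{2 N}{2} = - N$)
$\left(-31\right) 37 U{\left(V \right)} = \left(-31\right) 37 \left(\left(-1\right) \left(-4\right)\right) = \left(-1147\right) 4 = -4588$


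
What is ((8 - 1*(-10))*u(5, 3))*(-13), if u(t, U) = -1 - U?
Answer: 936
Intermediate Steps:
((8 - 1*(-10))*u(5, 3))*(-13) = ((8 - 1*(-10))*(-1 - 1*3))*(-13) = ((8 + 10)*(-1 - 3))*(-13) = (18*(-4))*(-13) = -72*(-13) = 936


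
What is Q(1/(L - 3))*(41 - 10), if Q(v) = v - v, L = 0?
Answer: 0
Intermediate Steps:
Q(v) = 0
Q(1/(L - 3))*(41 - 10) = 0*(41 - 10) = 0*31 = 0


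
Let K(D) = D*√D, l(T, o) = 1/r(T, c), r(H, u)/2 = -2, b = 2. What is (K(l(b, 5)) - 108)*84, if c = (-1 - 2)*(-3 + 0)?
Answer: -9072 - 21*I/2 ≈ -9072.0 - 10.5*I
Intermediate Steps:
c = 9 (c = -3*(-3) = 9)
r(H, u) = -4 (r(H, u) = 2*(-2) = -4)
l(T, o) = -¼ (l(T, o) = 1/(-4) = -¼)
K(D) = D^(3/2)
(K(l(b, 5)) - 108)*84 = ((-¼)^(3/2) - 108)*84 = (-I/8 - 108)*84 = (-108 - I/8)*84 = -9072 - 21*I/2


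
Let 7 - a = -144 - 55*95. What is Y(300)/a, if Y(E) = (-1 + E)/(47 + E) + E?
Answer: 104399/1865472 ≈ 0.055964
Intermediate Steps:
Y(E) = E + (-1 + E)/(47 + E) (Y(E) = (-1 + E)/(47 + E) + E = E + (-1 + E)/(47 + E))
a = 5376 (a = 7 - (-144 - 55*95) = 7 - (-144 - 5225) = 7 - 1*(-5369) = 7 + 5369 = 5376)
Y(300)/a = ((-1 + 300² + 48*300)/(47 + 300))/5376 = ((-1 + 90000 + 14400)/347)*(1/5376) = ((1/347)*104399)*(1/5376) = (104399/347)*(1/5376) = 104399/1865472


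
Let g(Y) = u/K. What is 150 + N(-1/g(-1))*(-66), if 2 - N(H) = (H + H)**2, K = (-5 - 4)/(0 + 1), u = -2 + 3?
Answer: 21402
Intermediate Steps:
u = 1
K = -9 (K = -9/1 = -9*1 = -9)
g(Y) = -1/9 (g(Y) = 1/(-9) = 1*(-1/9) = -1/9)
N(H) = 2 - 4*H**2 (N(H) = 2 - (H + H)**2 = 2 - (2*H)**2 = 2 - 4*H**2)
150 + N(-1/g(-1))*(-66) = 150 + (2 - 4*(-1/(-1/9))**2)*(-66) = 150 + (2 - 4*(-1*(-9))**2)*(-66) = 150 + (2 - 4*9**2)*(-66) = 150 + (2 - 4*81)*(-66) = 150 + (2 - 324)*(-66) = 150 - 322*(-66) = 150 + 21252 = 21402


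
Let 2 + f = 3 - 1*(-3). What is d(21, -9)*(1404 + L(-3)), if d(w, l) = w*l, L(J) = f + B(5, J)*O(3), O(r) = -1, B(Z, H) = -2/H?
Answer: -265986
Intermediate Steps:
f = 4 (f = -2 + (3 - 1*(-3)) = -2 + (3 + 3) = -2 + 6 = 4)
L(J) = 4 + 2/J (L(J) = 4 - 2/J*(-1) = 4 + 2/J)
d(w, l) = l*w
d(21, -9)*(1404 + L(-3)) = (-9*21)*(1404 + (4 + 2/(-3))) = -189*(1404 + (4 + 2*(-⅓))) = -189*(1404 + (4 - ⅔)) = -189*(1404 + 10/3) = -189*4222/3 = -265986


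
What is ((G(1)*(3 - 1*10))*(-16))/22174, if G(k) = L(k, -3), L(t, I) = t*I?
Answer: -168/11087 ≈ -0.015153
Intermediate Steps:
L(t, I) = I*t
G(k) = -3*k
((G(1)*(3 - 1*10))*(-16))/22174 = (((-3*1)*(3 - 1*10))*(-16))/22174 = (-3*(3 - 10)*(-16))*(1/22174) = (-3*(-7)*(-16))*(1/22174) = (21*(-16))*(1/22174) = -336*1/22174 = -168/11087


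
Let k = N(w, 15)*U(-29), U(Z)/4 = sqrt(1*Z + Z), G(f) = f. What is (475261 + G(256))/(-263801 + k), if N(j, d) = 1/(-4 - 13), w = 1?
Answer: -36252697573813/20111789637617 + 32335156*I*sqrt(58)/20111789637617 ≈ -1.8026 + 1.2244e-5*I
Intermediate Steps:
N(j, d) = -1/17 (N(j, d) = 1/(-17) = -1/17)
U(Z) = 4*sqrt(2)*sqrt(Z) (U(Z) = 4*sqrt(1*Z + Z) = 4*sqrt(Z + Z) = 4*sqrt(2*Z) = 4*(sqrt(2)*sqrt(Z)) = 4*sqrt(2)*sqrt(Z))
k = -4*I*sqrt(58)/17 (k = -4*sqrt(2)*sqrt(-29)/17 = -4*sqrt(2)*I*sqrt(29)/17 = -4*I*sqrt(58)/17 ≈ -1.7919*I)
(475261 + G(256))/(-263801 + k) = (475261 + 256)/(-263801 - 4*I*sqrt(58)/17) = 475517/(-263801 - 4*I*sqrt(58)/17)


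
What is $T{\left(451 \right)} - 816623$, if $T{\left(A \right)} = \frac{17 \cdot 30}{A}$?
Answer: $- \frac{368296463}{451} \approx -8.1662 \cdot 10^{5}$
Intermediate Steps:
$T{\left(A \right)} = \frac{510}{A}$
$T{\left(451 \right)} - 816623 = \frac{510}{451} - 816623 = - \frac{368296463}{451}$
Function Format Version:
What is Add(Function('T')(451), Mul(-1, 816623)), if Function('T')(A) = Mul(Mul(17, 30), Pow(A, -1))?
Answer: Rational(-368296463, 451) ≈ -8.1662e+5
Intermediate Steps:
Function('T')(A) = Mul(510, Pow(A, -1))
Add(Function('T')(451), Mul(-1, 816623)) = Add(Mul(510, Pow(451, -1)), Mul(-1, 816623)) = Add(Mul(510, Rational(1, 451)), -816623) = Add(Rational(510, 451), -816623) = Rational(-368296463, 451)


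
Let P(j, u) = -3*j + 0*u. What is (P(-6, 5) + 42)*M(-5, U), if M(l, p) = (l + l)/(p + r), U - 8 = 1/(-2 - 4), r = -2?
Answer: -720/7 ≈ -102.86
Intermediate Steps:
U = 47/6 (U = 8 + 1/(-2 - 4) = 8 + 1/(-6) = 8 - ⅙ = 47/6 ≈ 7.8333)
M(l, p) = 2*l/(-2 + p) (M(l, p) = (l + l)/(p - 2) = (2*l)/(-2 + p) = 2*l/(-2 + p))
P(j, u) = -3*j (P(j, u) = -3*j + 0 = -3*j)
(P(-6, 5) + 42)*M(-5, U) = (-3*(-6) + 42)*(2*(-5)/(-2 + 47/6)) = (18 + 42)*(2*(-5)/(35/6)) = 60*(2*(-5)*(6/35)) = 60*(-12/7) = -720/7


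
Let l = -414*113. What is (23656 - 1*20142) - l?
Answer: 50296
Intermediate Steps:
l = -46782
(23656 - 1*20142) - l = (23656 - 1*20142) - 1*(-46782) = (23656 - 20142) + 46782 = 3514 + 46782 = 50296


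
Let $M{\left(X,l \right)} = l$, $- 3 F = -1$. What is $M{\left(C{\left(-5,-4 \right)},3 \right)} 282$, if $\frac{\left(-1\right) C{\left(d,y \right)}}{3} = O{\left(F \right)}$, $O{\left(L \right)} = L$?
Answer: $846$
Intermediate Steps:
$F = \frac{1}{3}$ ($F = \left(- \frac{1}{3}\right) \left(-1\right) = \frac{1}{3} \approx 0.33333$)
$C{\left(d,y \right)} = -1$ ($C{\left(d,y \right)} = \left(-3\right) \frac{1}{3} = -1$)
$M{\left(C{\left(-5,-4 \right)},3 \right)} 282 = 3 \cdot 282 = 846$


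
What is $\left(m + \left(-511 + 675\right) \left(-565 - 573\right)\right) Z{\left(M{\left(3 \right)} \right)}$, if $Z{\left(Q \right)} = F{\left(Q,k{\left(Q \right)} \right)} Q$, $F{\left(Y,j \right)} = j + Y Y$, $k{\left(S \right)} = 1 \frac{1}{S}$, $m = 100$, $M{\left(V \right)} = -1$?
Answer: $0$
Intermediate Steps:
$k{\left(S \right)} = \frac{1}{S}$
$F{\left(Y,j \right)} = j + Y^{2}$
$Z{\left(Q \right)} = Q \left(\frac{1}{Q} + Q^{2}\right)$ ($Z{\left(Q \right)} = \left(\frac{1}{Q} + Q^{2}\right) Q = Q \left(\frac{1}{Q} + Q^{2}\right)$)
$\left(m + \left(-511 + 675\right) \left(-565 - 573\right)\right) Z{\left(M{\left(3 \right)} \right)} = \left(100 + \left(-511 + 675\right) \left(-565 - 573\right)\right) \left(1 + \left(-1\right)^{3}\right) = \left(100 + 164 \left(-1138\right)\right) \left(1 - 1\right) = \left(100 - 186632\right) 0 = \left(-186532\right) 0 = 0$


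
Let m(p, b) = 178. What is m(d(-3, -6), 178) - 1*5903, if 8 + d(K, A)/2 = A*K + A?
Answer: -5725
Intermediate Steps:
d(K, A) = -16 + 2*A + 2*A*K (d(K, A) = -16 + 2*(A*K + A) = -16 + 2*(A + A*K) = -16 + (2*A + 2*A*K) = -16 + 2*A + 2*A*K)
m(d(-3, -6), 178) - 1*5903 = 178 - 1*5903 = 178 - 5903 = -5725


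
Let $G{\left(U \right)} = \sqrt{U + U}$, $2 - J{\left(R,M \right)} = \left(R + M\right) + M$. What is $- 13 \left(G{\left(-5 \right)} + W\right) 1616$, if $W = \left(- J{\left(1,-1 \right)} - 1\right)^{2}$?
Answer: $-336128 - 21008 i \sqrt{10} \approx -3.3613 \cdot 10^{5} - 66433.0 i$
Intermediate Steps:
$J{\left(R,M \right)} = 2 - R - 2 M$ ($J{\left(R,M \right)} = 2 - \left(\left(R + M\right) + M\right) = 2 - \left(\left(M + R\right) + M\right) = 2 - \left(R + 2 M\right) = 2 - R - 2 M$)
$W = 16$ ($W = \left(- (2 - 1 - -2) - 1\right)^{2} = \left(- (2 - 1 + 2) - 1\right)^{2} = \left(\left(-1\right) 3 - 1\right)^{2} = \left(-3 - 1\right)^{2} = \left(-4\right)^{2} = 16$)
$G{\left(U \right)} = \sqrt{2} \sqrt{U}$ ($G{\left(U \right)} = \sqrt{2 U} = \sqrt{2} \sqrt{U}$)
$- 13 \left(G{\left(-5 \right)} + W\right) 1616 = - 13 \left(\sqrt{2} \sqrt{-5} + 16\right) 1616 = - 13 \left(\sqrt{2} i \sqrt{5} + 16\right) 1616 = - 13 \left(i \sqrt{10} + 16\right) 1616 = - 13 \left(16 + i \sqrt{10}\right) 1616 = \left(-208 - 13 i \sqrt{10}\right) 1616 = -336128 - 21008 i \sqrt{10}$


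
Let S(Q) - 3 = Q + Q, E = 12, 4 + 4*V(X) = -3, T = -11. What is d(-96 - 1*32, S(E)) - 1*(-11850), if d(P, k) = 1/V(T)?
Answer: 82946/7 ≈ 11849.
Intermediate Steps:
V(X) = -7/4 (V(X) = -1 + (¼)*(-3) = -1 - ¾ = -7/4)
S(Q) = 3 + 2*Q (S(Q) = 3 + (Q + Q) = 3 + 2*Q)
d(P, k) = -4/7 (d(P, k) = 1/(-7/4) = -4/7)
d(-96 - 1*32, S(E)) - 1*(-11850) = -4/7 - 1*(-11850) = -4/7 + 11850 = 82946/7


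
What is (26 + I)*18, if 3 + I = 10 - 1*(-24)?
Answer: 1026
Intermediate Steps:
I = 31 (I = -3 + (10 - 1*(-24)) = -3 + (10 + 24) = -3 + 34 = 31)
(26 + I)*18 = (26 + 31)*18 = 57*18 = 1026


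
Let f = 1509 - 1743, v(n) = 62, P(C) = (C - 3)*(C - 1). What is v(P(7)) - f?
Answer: 296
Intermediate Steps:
P(C) = (-1 + C)*(-3 + C) (P(C) = (-3 + C)*(-1 + C) = (-1 + C)*(-3 + C))
f = -234
v(P(7)) - f = 62 - 1*(-234) = 62 + 234 = 296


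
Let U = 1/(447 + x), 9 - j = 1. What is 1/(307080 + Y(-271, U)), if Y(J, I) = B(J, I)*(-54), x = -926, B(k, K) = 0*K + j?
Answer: 1/306648 ≈ 3.2611e-6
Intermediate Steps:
j = 8 (j = 9 - 1*1 = 9 - 1 = 8)
B(k, K) = 8 (B(k, K) = 0*K + 8 = 0 + 8 = 8)
U = -1/479 (U = 1/(447 - 926) = 1/(-479) = -1/479 ≈ -0.0020877)
Y(J, I) = -432 (Y(J, I) = 8*(-54) = -432)
1/(307080 + Y(-271, U)) = 1/(307080 - 432) = 1/306648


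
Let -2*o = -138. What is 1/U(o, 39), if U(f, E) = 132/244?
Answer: 61/33 ≈ 1.8485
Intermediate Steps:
o = 69 (o = -½*(-138) = 69)
U(f, E) = 33/61 (U(f, E) = 132*(1/244) = 33/61)
1/U(o, 39) = 1/(33/61) = 61/33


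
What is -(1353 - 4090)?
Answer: 2737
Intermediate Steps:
-(1353 - 4090) = -1*(-2737) = 2737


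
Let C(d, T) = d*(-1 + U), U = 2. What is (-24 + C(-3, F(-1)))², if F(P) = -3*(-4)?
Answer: 729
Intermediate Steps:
F(P) = 12
C(d, T) = d (C(d, T) = d*(-1 + 2) = d*1 = d)
(-24 + C(-3, F(-1)))² = (-24 - 3)² = (-27)² = 729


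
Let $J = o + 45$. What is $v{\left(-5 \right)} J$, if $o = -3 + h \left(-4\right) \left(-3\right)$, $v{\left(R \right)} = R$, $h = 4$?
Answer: $-450$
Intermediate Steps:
$o = 45$ ($o = -3 + 4 \left(-4\right) \left(-3\right) = -3 - -48 = -3 + 48 = 45$)
$J = 90$ ($J = 45 + 45 = 90$)
$v{\left(-5 \right)} J = \left(-5\right) 90 = -450$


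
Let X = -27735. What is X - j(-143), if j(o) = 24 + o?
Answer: -27616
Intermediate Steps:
X - j(-143) = -27735 - (24 - 143) = -27735 - 1*(-119) = -27735 + 119 = -27616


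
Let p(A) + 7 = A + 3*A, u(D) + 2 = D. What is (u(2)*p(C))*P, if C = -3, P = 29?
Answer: 0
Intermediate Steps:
u(D) = -2 + D
p(A) = -7 + 4*A (p(A) = -7 + (A + 3*A) = -7 + 4*A)
(u(2)*p(C))*P = ((-2 + 2)*(-7 + 4*(-3)))*29 = (0*(-7 - 12))*29 = (0*(-19))*29 = 0*29 = 0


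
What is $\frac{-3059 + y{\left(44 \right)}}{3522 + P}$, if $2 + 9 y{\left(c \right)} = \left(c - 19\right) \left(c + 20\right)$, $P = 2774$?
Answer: $- \frac{25933}{56664} \approx -0.45766$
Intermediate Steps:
$y{\left(c \right)} = - \frac{2}{9} + \frac{\left(-19 + c\right) \left(20 + c\right)}{9}$ ($y{\left(c \right)} = - \frac{2}{9} + \frac{\left(c - 19\right) \left(c + 20\right)}{9} = - \frac{2}{9} + \frac{\left(-19 + c\right) \left(20 + c\right)}{9}$)
$\frac{-3059 + y{\left(44 \right)}}{3522 + P} = \frac{-3059 + \left(- \frac{382}{9} + \frac{1}{9} \cdot 44 + \frac{44^{2}}{9}\right)}{3522 + 2774} = \frac{-3059 + \left(- \frac{382}{9} + \frac{44}{9} + \frac{1}{9} \cdot 1936\right)}{6296} = \left(-3059 + \left(- \frac{382}{9} + \frac{44}{9} + \frac{1936}{9}\right)\right) \frac{1}{6296} = \left(-3059 + \frac{1598}{9}\right) \frac{1}{6296} = \left(- \frac{25933}{9}\right) \frac{1}{6296} = - \frac{25933}{56664}$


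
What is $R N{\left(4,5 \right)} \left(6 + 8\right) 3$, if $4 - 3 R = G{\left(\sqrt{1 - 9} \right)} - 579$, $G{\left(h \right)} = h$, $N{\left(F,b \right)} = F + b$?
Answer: $73458 - 252 i \sqrt{2} \approx 73458.0 - 356.38 i$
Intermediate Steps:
$R = \frac{583}{3} - \frac{2 i \sqrt{2}}{3}$ ($R = \frac{4}{3} - \frac{\sqrt{1 - 9} - 579}{3} = \frac{4}{3} - \frac{\sqrt{-8} - 579}{3} = \frac{4}{3} - \frac{2 i \sqrt{2} - 579}{3} = \frac{4}{3} - \frac{-579 + 2 i \sqrt{2}}{3} = \frac{4}{3} + \left(193 - \frac{2 i \sqrt{2}}{3}\right) = \frac{583}{3} - \frac{2 i \sqrt{2}}{3} \approx 194.33 - 0.94281 i$)
$R N{\left(4,5 \right)} \left(6 + 8\right) 3 = \left(\frac{583}{3} - \frac{2 i \sqrt{2}}{3}\right) \left(4 + 5\right) \left(6 + 8\right) 3 = \left(\frac{583}{3} - \frac{2 i \sqrt{2}}{3}\right) 9 \cdot 14 \cdot 3 = \left(\frac{583}{3} - \frac{2 i \sqrt{2}}{3}\right) 126 \cdot 3 = \left(\frac{583}{3} - \frac{2 i \sqrt{2}}{3}\right) 378 = 73458 - 252 i \sqrt{2}$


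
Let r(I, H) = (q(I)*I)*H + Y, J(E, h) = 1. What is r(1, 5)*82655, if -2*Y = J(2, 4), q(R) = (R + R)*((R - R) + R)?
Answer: 1570445/2 ≈ 7.8522e+5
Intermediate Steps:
q(R) = 2*R**2 (q(R) = (2*R)*(0 + R) = (2*R)*R = 2*R**2)
Y = -1/2 (Y = -1/2*1 = -1/2 ≈ -0.50000)
r(I, H) = -1/2 + 2*H*I**3 (r(I, H) = ((2*I**2)*I)*H - 1/2 = (2*I**3)*H - 1/2 = 2*H*I**3 - 1/2 = -1/2 + 2*H*I**3)
r(1, 5)*82655 = (-1/2 + 2*5*1**3)*82655 = (-1/2 + 2*5*1)*82655 = (-1/2 + 10)*82655 = (19/2)*82655 = 1570445/2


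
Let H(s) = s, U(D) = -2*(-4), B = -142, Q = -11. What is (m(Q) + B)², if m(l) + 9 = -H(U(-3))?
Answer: 25281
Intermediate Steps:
U(D) = 8
m(l) = -17 (m(l) = -9 - 1*8 = -9 - 8 = -17)
(m(Q) + B)² = (-17 - 142)² = (-159)² = 25281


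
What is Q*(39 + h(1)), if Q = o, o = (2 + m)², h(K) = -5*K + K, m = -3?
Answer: 35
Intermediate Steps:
h(K) = -4*K
o = 1 (o = (2 - 3)² = (-1)² = 1)
Q = 1
Q*(39 + h(1)) = 1*(39 - 4*1) = 1*(39 - 4) = 1*35 = 35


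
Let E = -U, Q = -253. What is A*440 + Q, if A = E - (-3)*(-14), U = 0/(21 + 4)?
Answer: -18733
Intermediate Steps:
U = 0 (U = 0/25 = (1/25)*0 = 0)
E = 0 (E = -1*0 = 0)
A = -42 (A = 0 - (-3)*(-14) = 0 - 1*42 = 0 - 42 = -42)
A*440 + Q = -42*440 - 253 = -18480 - 253 = -18733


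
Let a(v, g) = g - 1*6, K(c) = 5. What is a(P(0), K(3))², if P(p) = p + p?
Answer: 1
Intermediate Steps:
P(p) = 2*p
a(v, g) = -6 + g (a(v, g) = g - 6 = -6 + g)
a(P(0), K(3))² = (-6 + 5)² = (-1)² = 1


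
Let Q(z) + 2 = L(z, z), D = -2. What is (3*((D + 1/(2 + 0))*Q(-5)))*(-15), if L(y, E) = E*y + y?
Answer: 1215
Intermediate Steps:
L(y, E) = y + E*y
Q(z) = -2 + z*(1 + z)
(3*((D + 1/(2 + 0))*Q(-5)))*(-15) = (3*((-2 + 1/(2 + 0))*(-2 - 5*(1 - 5))))*(-15) = (3*((-2 + 1/2)*(-2 - 5*(-4))))*(-15) = (3*((-2 + ½)*(-2 + 20)))*(-15) = (3*(-3/2*18))*(-15) = (3*(-27))*(-15) = -81*(-15) = 1215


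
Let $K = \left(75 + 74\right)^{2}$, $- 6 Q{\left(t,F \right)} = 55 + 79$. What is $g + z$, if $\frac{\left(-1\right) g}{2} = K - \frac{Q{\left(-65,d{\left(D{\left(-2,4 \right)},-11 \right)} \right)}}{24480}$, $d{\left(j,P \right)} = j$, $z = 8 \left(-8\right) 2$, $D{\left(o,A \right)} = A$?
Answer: $- \frac{1635141667}{36720} \approx -44530.0$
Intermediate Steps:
$z = -128$ ($z = \left(-64\right) 2 = -128$)
$Q{\left(t,F \right)} = - \frac{67}{3}$ ($Q{\left(t,F \right)} = - \frac{55 + 79}{6} = \left(- \frac{1}{6}\right) 134 = - \frac{67}{3}$)
$K = 22201$ ($K = 149^{2} = 22201$)
$g = - \frac{1630441507}{36720}$ ($g = - 2 \left(22201 - - \frac{67}{3 \cdot 24480}\right) = - 2 \left(22201 - \left(- \frac{67}{3}\right) \frac{1}{24480}\right) = - 2 \left(22201 - - \frac{67}{73440}\right) = - 2 \left(22201 + \frac{67}{73440}\right) = \left(-2\right) \frac{1630441507}{73440} = - \frac{1630441507}{36720} \approx -44402.0$)
$g + z = - \frac{1630441507}{36720} - 128 = - \frac{1635141667}{36720}$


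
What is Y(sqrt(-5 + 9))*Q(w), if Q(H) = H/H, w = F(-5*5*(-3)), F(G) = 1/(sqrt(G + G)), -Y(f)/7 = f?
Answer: -14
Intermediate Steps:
Y(f) = -7*f
F(G) = sqrt(2)/(2*sqrt(G)) (F(G) = 1/(sqrt(2*G)) = 1/(sqrt(2)*sqrt(G)) = sqrt(2)/(2*sqrt(G)))
w = sqrt(6)/30 (w = sqrt(2)/(2*sqrt(-5*5*(-3))) = sqrt(2)/(2*sqrt(-25*(-3))) = sqrt(2)/(2*sqrt(75)) = sqrt(2)*(sqrt(3)/15)/2 = sqrt(6)/30 ≈ 0.081650)
Q(H) = 1
Y(sqrt(-5 + 9))*Q(w) = -7*sqrt(-5 + 9)*1 = -7*sqrt(4)*1 = -7*2*1 = -14*1 = -14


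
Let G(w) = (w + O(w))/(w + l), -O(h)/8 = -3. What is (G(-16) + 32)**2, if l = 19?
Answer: 10816/9 ≈ 1201.8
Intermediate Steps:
O(h) = 24 (O(h) = -8*(-3) = 24)
G(w) = (24 + w)/(19 + w) (G(w) = (w + 24)/(w + 19) = (24 + w)/(19 + w))
(G(-16) + 32)**2 = ((24 - 16)/(19 - 16) + 32)**2 = (8/3 + 32)**2 = (104/3)**2 = 10816/9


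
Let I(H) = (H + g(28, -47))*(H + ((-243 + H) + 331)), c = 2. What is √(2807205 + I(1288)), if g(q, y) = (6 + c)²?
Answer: √6408933 ≈ 2531.6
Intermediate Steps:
g(q, y) = 64 (g(q, y) = (6 + 2)² = 8² = 64)
I(H) = (64 + H)*(88 + 2*H) (I(H) = (H + 64)*(H + ((-243 + H) + 331)) = (64 + H)*(H + (88 + H)) = (64 + H)*(88 + 2*H))
√(2807205 + I(1288)) = √(2807205 + (5632 + 2*1288² + 216*1288)) = √(2807205 + (5632 + 2*1658944 + 278208)) = √(2807205 + (5632 + 3317888 + 278208)) = √(2807205 + 3601728) = √6408933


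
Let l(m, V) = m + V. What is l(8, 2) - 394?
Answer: -384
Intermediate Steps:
l(m, V) = V + m
l(8, 2) - 394 = (2 + 8) - 394 = 10 - 394 = -384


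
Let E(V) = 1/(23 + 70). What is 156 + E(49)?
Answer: 14509/93 ≈ 156.01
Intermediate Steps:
E(V) = 1/93
156 + E(49) = 156 + 1/93 = 14509/93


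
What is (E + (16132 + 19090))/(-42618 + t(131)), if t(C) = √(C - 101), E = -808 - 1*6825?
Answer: -195964667/302715649 - 27589*√30/1816293894 ≈ -0.64744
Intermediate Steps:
E = -7633 (E = -808 - 6825 = -7633)
t(C) = √(-101 + C)
(E + (16132 + 19090))/(-42618 + t(131)) = (-7633 + (16132 + 19090))/(-42618 + √(-101 + 131)) = (-7633 + 35222)/(-42618 + √30) = 27589/(-42618 + √30)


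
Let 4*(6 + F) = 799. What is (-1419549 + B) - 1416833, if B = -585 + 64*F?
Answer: -2824567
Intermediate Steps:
F = 775/4 (F = -6 + (1/4)*799 = -6 + 799/4 = 775/4 ≈ 193.75)
B = 11815 (B = -585 + 64*(775/4) = -585 + 12400 = 11815)
(-1419549 + B) - 1416833 = (-1419549 + 11815) - 1416833 = -1407734 - 1416833 = -2824567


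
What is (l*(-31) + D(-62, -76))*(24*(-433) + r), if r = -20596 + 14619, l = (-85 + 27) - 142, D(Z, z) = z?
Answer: -100243756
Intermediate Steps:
l = -200 (l = -58 - 142 = -200)
r = -5977
(l*(-31) + D(-62, -76))*(24*(-433) + r) = (-200*(-31) - 76)*(24*(-433) - 5977) = (6200 - 76)*(-10392 - 5977) = 6124*(-16369) = -100243756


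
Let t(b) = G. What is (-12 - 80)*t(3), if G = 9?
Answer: -828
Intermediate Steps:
t(b) = 9
(-12 - 80)*t(3) = (-12 - 80)*9 = -92*9 = -828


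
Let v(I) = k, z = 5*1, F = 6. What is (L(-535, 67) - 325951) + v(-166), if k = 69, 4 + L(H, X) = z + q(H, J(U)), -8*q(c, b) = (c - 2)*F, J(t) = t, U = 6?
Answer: -1301913/4 ≈ -3.2548e+5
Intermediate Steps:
q(c, b) = 3/2 - 3*c/4 (q(c, b) = -(c - 2)*6/8 = -(-2 + c)*6/8 = -(-12 + 6*c)/8 = 3/2 - 3*c/4)
z = 5
L(H, X) = 5/2 - 3*H/4 (L(H, X) = -4 + (5 + (3/2 - 3*H/4)) = -4 + (13/2 - 3*H/4) = 5/2 - 3*H/4)
v(I) = 69
(L(-535, 67) - 325951) + v(-166) = ((5/2 - 3/4*(-535)) - 325951) + 69 = ((5/2 + 1605/4) - 325951) + 69 = (1615/4 - 325951) + 69 = -1302189/4 + 69 = -1301913/4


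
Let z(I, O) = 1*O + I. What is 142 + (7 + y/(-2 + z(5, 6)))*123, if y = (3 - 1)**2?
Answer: 3173/3 ≈ 1057.7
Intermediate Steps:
y = 4 (y = 2**2 = 4)
z(I, O) = I + O (z(I, O) = O + I = I + O)
142 + (7 + y/(-2 + z(5, 6)))*123 = 142 + (7 + 4/(-2 + (5 + 6)))*123 = 142 + (7 + 4/(-2 + 11))*123 = 142 + (7 + 4/9)*123 = 142 + (67/9)*123 = 142 + 2747/3 = 3173/3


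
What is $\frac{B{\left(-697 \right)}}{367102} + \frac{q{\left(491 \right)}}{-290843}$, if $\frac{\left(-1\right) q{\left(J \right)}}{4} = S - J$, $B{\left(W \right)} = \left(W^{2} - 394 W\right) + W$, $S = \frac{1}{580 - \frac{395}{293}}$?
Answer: $\frac{18670394295567667}{9051079035620685} \approx 2.0628$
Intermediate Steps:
$S = \frac{293}{169545}$ ($S = \frac{1}{580 - \frac{395}{293}} = \frac{1}{\frac{169545}{293}} = \frac{293}{169545} \approx 0.0017282$)
$B{\left(W \right)} = W^{2} - 393 W$
$q{\left(J \right)} = - \frac{1172}{169545} + 4 J$ ($q{\left(J \right)} = - 4 \left(\frac{293}{169545} - J\right) = - \frac{1172}{169545} + 4 J$)
$\frac{B{\left(-697 \right)}}{367102} + \frac{q{\left(491 \right)}}{-290843} = \frac{\left(-697\right) \left(-393 - 697\right)}{367102} + \frac{- \frac{1172}{169545} + 4 \cdot 491}{-290843} = \left(-697\right) \left(-1090\right) \frac{1}{367102} + \left(- \frac{1172}{169545} + 1964\right) \left(- \frac{1}{290843}\right) = 759730 \cdot \frac{1}{367102} + \frac{332985208}{169545} \left(- \frac{1}{290843}\right) = \frac{379865}{183551} - \frac{332985208}{49310976435} = \frac{18670394295567667}{9051079035620685}$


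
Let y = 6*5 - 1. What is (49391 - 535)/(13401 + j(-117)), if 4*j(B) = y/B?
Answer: 22864608/6271639 ≈ 3.6457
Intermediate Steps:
y = 29 (y = 30 - 1 = 29)
j(B) = 29/(4*B) (j(B) = (29/B)/4 = 29/(4*B))
(49391 - 535)/(13401 + j(-117)) = (49391 - 535)/(13401 + (29/4)/(-117)) = 48856/(13401 + (29/4)*(-1/117)) = 48856/(13401 - 29/468) = 48856/(6271639/468) = 48856*(468/6271639) = 22864608/6271639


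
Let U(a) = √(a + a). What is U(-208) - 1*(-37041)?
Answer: 37041 + 4*I*√26 ≈ 37041.0 + 20.396*I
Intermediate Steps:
U(a) = √2*√a (U(a) = √(2*a) = √2*√a)
U(-208) - 1*(-37041) = √2*√(-208) - 1*(-37041) = √2*(4*I*√13) + 37041 = 4*I*√26 + 37041 = 37041 + 4*I*√26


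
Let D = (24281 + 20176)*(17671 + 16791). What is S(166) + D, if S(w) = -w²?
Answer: 1532049578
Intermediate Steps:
D = 1532077134 (D = 44457*34462 = 1532077134)
S(166) + D = -1*166² + 1532077134 = -1*27556 + 1532077134 = -27556 + 1532077134 = 1532049578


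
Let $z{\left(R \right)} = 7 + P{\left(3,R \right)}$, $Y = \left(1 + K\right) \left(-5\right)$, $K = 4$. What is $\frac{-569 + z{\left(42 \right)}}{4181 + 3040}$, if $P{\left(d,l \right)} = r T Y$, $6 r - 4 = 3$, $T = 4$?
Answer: $- \frac{2036}{21663} \approx -0.093985$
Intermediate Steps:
$Y = -25$ ($Y = \left(1 + 4\right) \left(-5\right) = 5 \left(-5\right) = -25$)
$r = \frac{7}{6}$ ($r = \frac{2}{3} + \frac{1}{6} \cdot 3 = \frac{2}{3} + \frac{1}{2} = \frac{7}{6} \approx 1.1667$)
$P{\left(d,l \right)} = - \frac{350}{3}$ ($P{\left(d,l \right)} = \frac{7}{6} \cdot 4 \left(-25\right) = \frac{14}{3} \left(-25\right) = - \frac{350}{3}$)
$z{\left(R \right)} = - \frac{329}{3}$ ($z{\left(R \right)} = 7 - \frac{350}{3} = - \frac{329}{3}$)
$\frac{-569 + z{\left(42 \right)}}{4181 + 3040} = \frac{-569 - \frac{329}{3}}{4181 + 3040} = - \frac{2036}{3 \cdot 7221} = \left(- \frac{2036}{3}\right) \frac{1}{7221} = - \frac{2036}{21663}$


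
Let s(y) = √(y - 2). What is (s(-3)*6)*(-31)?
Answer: -186*I*√5 ≈ -415.91*I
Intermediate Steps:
s(y) = √(-2 + y)
(s(-3)*6)*(-31) = (√(-2 - 3)*6)*(-31) = (√(-5)*6)*(-31) = ((I*√5)*6)*(-31) = (6*I*√5)*(-31) = -186*I*√5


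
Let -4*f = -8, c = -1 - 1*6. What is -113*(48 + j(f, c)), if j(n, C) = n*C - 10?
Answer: -2712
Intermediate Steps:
c = -7 (c = -1 - 6 = -7)
f = 2 (f = -¼*(-8) = 2)
j(n, C) = -10 + C*n (j(n, C) = C*n - 10 = -10 + C*n)
-113*(48 + j(f, c)) = -113*(48 + (-10 - 7*2)) = -113*(48 + (-10 - 14)) = -113*(48 - 24) = -113*24 = -2712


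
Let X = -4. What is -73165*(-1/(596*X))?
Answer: -73165/2384 ≈ -30.690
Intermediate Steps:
-73165*(-1/(596*X)) = -73165/((-596*(-4))) = -73165/2384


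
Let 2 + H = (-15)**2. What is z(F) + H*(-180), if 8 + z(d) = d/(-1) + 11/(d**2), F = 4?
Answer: -642421/16 ≈ -40151.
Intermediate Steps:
z(d) = -8 - d + 11/d**2 (z(d) = -8 + (d/(-1) + 11/(d**2)) = -8 + (d*(-1) + 11/d**2) = -8 + (-d + 11/d**2) = -8 - d + 11/d**2)
H = 223 (H = -2 + (-15)**2 = -2 + 225 = 223)
z(F) + H*(-180) = (-8 - 1*4 + 11/4**2) + 223*(-180) = (-8 - 4 + 11*(1/16)) - 40140 = (-8 - 4 + 11/16) - 40140 = -181/16 - 40140 = -642421/16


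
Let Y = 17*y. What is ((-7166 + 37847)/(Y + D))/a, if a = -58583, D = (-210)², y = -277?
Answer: -4383/329663279 ≈ -1.3295e-5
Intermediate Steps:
Y = -4709 (Y = 17*(-277) = -4709)
D = 44100
((-7166 + 37847)/(Y + D))/a = ((-7166 + 37847)/(-4709 + 44100))/(-58583) = (30681/39391)*(-1/58583) = -4383/329663279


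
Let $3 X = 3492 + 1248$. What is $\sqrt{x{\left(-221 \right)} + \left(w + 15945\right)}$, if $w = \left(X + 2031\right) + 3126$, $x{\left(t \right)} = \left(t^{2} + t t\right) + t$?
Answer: $\sqrt{120143} \approx 346.62$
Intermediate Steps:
$x{\left(t \right)} = t + 2 t^{2}$ ($x{\left(t \right)} = \left(t^{2} + t^{2}\right) + t = 2 t^{2} + t = t + 2 t^{2}$)
$X = 1580$ ($X = \frac{3492 + 1248}{3} = \frac{1}{3} \cdot 4740 = 1580$)
$w = 6737$ ($w = \left(1580 + 2031\right) + 3126 = 3611 + 3126 = 6737$)
$\sqrt{x{\left(-221 \right)} + \left(w + 15945\right)} = \sqrt{- 221 \left(1 + 2 \left(-221\right)\right) + \left(6737 + 15945\right)} = \sqrt{- 221 \left(1 - 442\right) + 22682} = \sqrt{\left(-221\right) \left(-441\right) + 22682} = \sqrt{97461 + 22682} = \sqrt{120143}$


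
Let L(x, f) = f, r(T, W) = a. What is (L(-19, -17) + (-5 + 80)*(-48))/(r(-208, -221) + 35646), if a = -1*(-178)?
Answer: -3617/35824 ≈ -0.10097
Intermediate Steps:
a = 178
r(T, W) = 178
(L(-19, -17) + (-5 + 80)*(-48))/(r(-208, -221) + 35646) = (-17 + (-5 + 80)*(-48))/(178 + 35646) = (-17 + 75*(-48))/35824 = (-17 - 3600)*(1/35824) = -3617*1/35824 = -3617/35824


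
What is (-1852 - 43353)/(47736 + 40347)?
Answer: -45205/88083 ≈ -0.51321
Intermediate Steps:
(-1852 - 43353)/(47736 + 40347) = -45205/88083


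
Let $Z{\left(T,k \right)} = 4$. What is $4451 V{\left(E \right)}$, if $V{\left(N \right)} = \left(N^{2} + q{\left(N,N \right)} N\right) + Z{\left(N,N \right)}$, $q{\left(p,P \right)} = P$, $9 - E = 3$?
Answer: $338276$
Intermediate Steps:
$E = 6$ ($E = 9 - 3 = 6$)
$V{\left(N \right)} = 4 + 2 N^{2}$ ($V{\left(N \right)} = \left(N^{2} + N N\right) + 4 = \left(N^{2} + N^{2}\right) + 4 = 2 N^{2} + 4 = 4 + 2 N^{2}$)
$4451 V{\left(E \right)} = 4451 \left(4 + 2 \cdot 6^{2}\right) = 4451 \left(4 + 2 \cdot 36\right) = 4451 \left(4 + 72\right) = 4451 \cdot 76 = 338276$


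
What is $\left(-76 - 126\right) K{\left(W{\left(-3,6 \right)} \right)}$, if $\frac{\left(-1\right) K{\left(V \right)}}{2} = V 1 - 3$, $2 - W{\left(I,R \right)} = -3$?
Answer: $808$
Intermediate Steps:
$W{\left(I,R \right)} = 5$ ($W{\left(I,R \right)} = 2 - -3 = 2 + 3 = 5$)
$K{\left(V \right)} = 6 - 2 V$ ($K{\left(V \right)} = - 2 \left(V 1 - 3\right) = - 2 \left(V - 3\right) = - 2 \left(-3 + V\right) = 6 - 2 V$)
$\left(-76 - 126\right) K{\left(W{\left(-3,6 \right)} \right)} = \left(-76 - 126\right) \left(6 - 10\right) = - 202 \left(6 - 10\right) = \left(-202\right) \left(-4\right) = 808$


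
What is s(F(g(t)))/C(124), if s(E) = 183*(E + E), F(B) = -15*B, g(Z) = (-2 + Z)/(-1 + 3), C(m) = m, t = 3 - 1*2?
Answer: 2745/124 ≈ 22.137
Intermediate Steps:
t = 1 (t = 3 - 2 = 1)
g(Z) = -1 + Z/2 (g(Z) = (-2 + Z)/2 = (-2 + Z)*(1/2) = -1 + Z/2)
s(E) = 366*E (s(E) = 183*(2*E) = 366*E)
s(F(g(t)))/C(124) = (366*(-15*(-1 + (1/2)*1)))/124 = (366*(-15*(-1 + 1/2)))*(1/124) = (366*(-15*(-1/2)))*(1/124) = (366*(15/2))*(1/124) = 2745*(1/124) = 2745/124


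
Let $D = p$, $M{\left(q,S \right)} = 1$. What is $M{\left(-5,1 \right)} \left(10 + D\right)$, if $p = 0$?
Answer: $10$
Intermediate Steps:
$D = 0$
$M{\left(-5,1 \right)} \left(10 + D\right) = 1 \left(10 + 0\right) = 1 \cdot 10 = 10$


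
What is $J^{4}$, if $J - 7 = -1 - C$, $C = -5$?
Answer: $14641$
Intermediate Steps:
$J = 11$ ($J = 7 - -4 = 7 + \left(-1 + 5\right) = 7 + 4 = 11$)
$J^{4} = 11^{4} = 14641$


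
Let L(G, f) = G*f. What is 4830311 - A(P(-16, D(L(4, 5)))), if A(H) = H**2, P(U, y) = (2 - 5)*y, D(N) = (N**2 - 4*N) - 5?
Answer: 3937286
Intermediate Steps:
D(N) = -5 + N**2 - 4*N
P(U, y) = -3*y
4830311 - A(P(-16, D(L(4, 5)))) = 4830311 - (-3*(-5 + (4*5)**2 - 16*5))**2 = 4830311 - (-3*(-5 + 20**2 - 4*20))**2 = 4830311 - (-3*(-5 + 400 - 80))**2 = 4830311 - (-3*315)**2 = 4830311 - 1*(-945)**2 = 4830311 - 1*893025 = 4830311 - 893025 = 3937286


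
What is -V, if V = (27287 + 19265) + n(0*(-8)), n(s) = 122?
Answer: -46674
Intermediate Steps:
V = 46674 (V = (27287 + 19265) + 122 = 46552 + 122 = 46674)
-V = -1*46674 = -46674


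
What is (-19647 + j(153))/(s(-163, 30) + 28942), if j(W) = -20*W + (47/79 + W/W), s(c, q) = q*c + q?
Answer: -1793727/1902478 ≈ -0.94284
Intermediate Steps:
s(c, q) = q + c*q (s(c, q) = c*q + q = q + c*q)
j(W) = 126/79 - 20*W (j(W) = -20*W + (47*(1/79) + 1) = -20*W + (47/79 + 1) = -20*W + 126/79 = 126/79 - 20*W)
(-19647 + j(153))/(s(-163, 30) + 28942) = (-19647 + (126/79 - 20*153))/(30*(1 - 163) + 28942) = (-19647 + (126/79 - 3060))/(30*(-162) + 28942) = (-19647 - 241614/79)/(-4860 + 28942) = -1793727/79/24082 = -1793727/79*1/24082 = -1793727/1902478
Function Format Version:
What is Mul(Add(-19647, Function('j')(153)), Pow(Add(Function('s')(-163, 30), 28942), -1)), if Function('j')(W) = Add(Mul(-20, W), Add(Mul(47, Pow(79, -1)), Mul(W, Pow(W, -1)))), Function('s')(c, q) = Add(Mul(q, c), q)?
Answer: Rational(-1793727, 1902478) ≈ -0.94284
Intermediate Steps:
Function('s')(c, q) = Add(q, Mul(c, q)) (Function('s')(c, q) = Add(Mul(c, q), q) = Add(q, Mul(c, q)))
Function('j')(W) = Add(Rational(126, 79), Mul(-20, W)) (Function('j')(W) = Add(Mul(-20, W), Add(Mul(47, Rational(1, 79)), 1)) = Add(Mul(-20, W), Add(Rational(47, 79), 1)) = Add(Mul(-20, W), Rational(126, 79)) = Add(Rational(126, 79), Mul(-20, W)))
Mul(Add(-19647, Function('j')(153)), Pow(Add(Function('s')(-163, 30), 28942), -1)) = Mul(Add(-19647, Add(Rational(126, 79), Mul(-20, 153))), Pow(Add(Mul(30, Add(1, -163)), 28942), -1)) = Mul(Add(-19647, Add(Rational(126, 79), -3060)), Pow(Add(Mul(30, -162), 28942), -1)) = Mul(Add(-19647, Rational(-241614, 79)), Pow(Add(-4860, 28942), -1)) = Mul(Rational(-1793727, 79), Pow(24082, -1)) = Mul(Rational(-1793727, 79), Rational(1, 24082)) = Rational(-1793727, 1902478)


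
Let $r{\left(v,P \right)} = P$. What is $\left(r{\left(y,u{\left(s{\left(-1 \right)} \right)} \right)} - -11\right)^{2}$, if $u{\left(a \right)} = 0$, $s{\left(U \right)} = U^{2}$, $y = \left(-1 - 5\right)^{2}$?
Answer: $121$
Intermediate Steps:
$y = 36$ ($y = \left(-6\right)^{2} = 36$)
$\left(r{\left(y,u{\left(s{\left(-1 \right)} \right)} \right)} - -11\right)^{2} = \left(0 - -11\right)^{2} = \left(0 + 11\right)^{2} = 11^{2} = 121$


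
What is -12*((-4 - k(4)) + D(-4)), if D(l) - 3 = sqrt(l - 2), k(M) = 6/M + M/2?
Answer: 54 - 12*I*sqrt(6) ≈ 54.0 - 29.394*I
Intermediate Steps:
k(M) = M/2 + 6/M (k(M) = 6/M + M*(1/2) = 6/M + M/2 = M/2 + 6/M)
D(l) = 3 + sqrt(-2 + l) (D(l) = 3 + sqrt(l - 2) = 3 + sqrt(-2 + l))
-12*((-4 - k(4)) + D(-4)) = -12*((-4 - ((1/2)*4 + 6/4)) + (3 + sqrt(-2 - 4))) = -12*((-4 - (2 + 6*(1/4))) + (3 + sqrt(-6))) = -12*((-4 - (2 + 3/2)) + (3 + I*sqrt(6))) = -12*((-4 - 1*7/2) + (3 + I*sqrt(6))) = -12*((-4 - 7/2) + (3 + I*sqrt(6))) = -12*(-15/2 + (3 + I*sqrt(6))) = -12*(-9/2 + I*sqrt(6)) = 54 - 12*I*sqrt(6)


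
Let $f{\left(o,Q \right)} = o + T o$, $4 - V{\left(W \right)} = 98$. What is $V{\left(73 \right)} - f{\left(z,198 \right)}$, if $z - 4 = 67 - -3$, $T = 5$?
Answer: $-538$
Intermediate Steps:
$z = 74$ ($z = 4 + \left(67 - -3\right) = 4 + \left(67 + 3\right) = 4 + 70 = 74$)
$V{\left(W \right)} = -94$ ($V{\left(W \right)} = 4 - 98 = -94$)
$f{\left(o,Q \right)} = 6 o$ ($f{\left(o,Q \right)} = o + 5 o = 6 o$)
$V{\left(73 \right)} - f{\left(z,198 \right)} = -94 - 6 \cdot 74 = -94 - 444 = -538$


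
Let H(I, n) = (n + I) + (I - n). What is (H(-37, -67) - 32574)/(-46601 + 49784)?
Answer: -32648/3183 ≈ -10.257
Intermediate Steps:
H(I, n) = 2*I (H(I, n) = (I + n) + (I - n) = 2*I)
(H(-37, -67) - 32574)/(-46601 + 49784) = (2*(-37) - 32574)/(-46601 + 49784) = (-74 - 32574)/3183 = -32648*1/3183 = -32648/3183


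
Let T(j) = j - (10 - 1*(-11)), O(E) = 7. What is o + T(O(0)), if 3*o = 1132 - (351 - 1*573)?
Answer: 1312/3 ≈ 437.33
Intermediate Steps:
o = 1354/3 (o = (1132 - (351 - 1*573))/3 = (1132 - (351 - 573))/3 = (1132 - 1*(-222))/3 = (1132 + 222)/3 = (⅓)*1354 = 1354/3 ≈ 451.33)
T(j) = -21 + j (T(j) = j - (10 + 11) = j - 1*21 = j - 21 = -21 + j)
o + T(O(0)) = 1354/3 + (-21 + 7) = 1354/3 - 14 = 1312/3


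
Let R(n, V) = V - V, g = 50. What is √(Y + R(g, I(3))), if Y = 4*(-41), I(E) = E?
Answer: 2*I*√41 ≈ 12.806*I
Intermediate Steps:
Y = -164
R(n, V) = 0
√(Y + R(g, I(3))) = √(-164 + 0) = √(-164) = 2*I*√41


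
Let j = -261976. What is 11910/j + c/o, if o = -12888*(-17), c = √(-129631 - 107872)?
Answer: -5955/130988 + 7*I*√4847/219096 ≈ -0.045462 + 0.0022243*I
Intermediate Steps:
c = 7*I*√4847 (c = √(-237503) = 7*I*√4847 ≈ 487.34*I)
o = 219096
11910/j + c/o = 11910/(-261976) + (7*I*√4847)/219096 = 11910*(-1/261976) + (7*I*√4847)*(1/219096) = -5955/130988 + 7*I*√4847/219096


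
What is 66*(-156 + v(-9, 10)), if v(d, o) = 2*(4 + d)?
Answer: -10956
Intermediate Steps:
v(d, o) = 8 + 2*d
66*(-156 + v(-9, 10)) = 66*(-156 + (8 + 2*(-9))) = 66*(-156 + (8 - 18)) = 66*(-156 - 10) = 66*(-166) = -10956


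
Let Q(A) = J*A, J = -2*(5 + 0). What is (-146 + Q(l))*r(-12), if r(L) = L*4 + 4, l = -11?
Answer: 1584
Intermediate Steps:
J = -10 (J = -2*5 = -10)
Q(A) = -10*A
r(L) = 4 + 4*L (r(L) = 4*L + 4 = 4 + 4*L)
(-146 + Q(l))*r(-12) = (-146 - 10*(-11))*(4 + 4*(-12)) = (-146 + 110)*(4 - 48) = -36*(-44) = 1584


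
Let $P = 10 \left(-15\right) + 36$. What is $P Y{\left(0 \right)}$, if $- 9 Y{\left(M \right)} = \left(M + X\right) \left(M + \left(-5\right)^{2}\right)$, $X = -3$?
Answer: $-950$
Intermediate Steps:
$Y{\left(M \right)} = - \frac{\left(-3 + M\right) \left(25 + M\right)}{9}$ ($Y{\left(M \right)} = - \frac{\left(M - 3\right) \left(M + \left(-5\right)^{2}\right)}{9} = - \frac{\left(-3 + M\right) \left(M + 25\right)}{9} = - \frac{\left(-3 + M\right) \left(25 + M\right)}{9}$)
$P = -114$ ($P = -150 + 36 = -114$)
$P Y{\left(0 \right)} = - 114 \left(\frac{25}{3} - 0 - \frac{0^{2}}{9}\right) = - 114 \left(\frac{25}{3} + 0 - 0\right) = - 114 \left(\frac{25}{3} + 0 + 0\right) = \left(-114\right) \frac{25}{3} = -950$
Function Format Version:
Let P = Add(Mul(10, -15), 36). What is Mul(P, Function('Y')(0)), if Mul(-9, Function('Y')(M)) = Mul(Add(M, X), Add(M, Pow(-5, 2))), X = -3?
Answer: -950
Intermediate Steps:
Function('Y')(M) = Mul(Rational(-1, 9), Add(-3, M), Add(25, M)) (Function('Y')(M) = Mul(Rational(-1, 9), Mul(Add(M, -3), Add(M, Pow(-5, 2)))) = Mul(Rational(-1, 9), Mul(Add(-3, M), Add(M, 25))) = Mul(Rational(-1, 9), Mul(Add(-3, M), Add(25, M))) = Mul(Rational(-1, 9), Add(-3, M), Add(25, M)))
P = -114 (P = Add(-150, 36) = -114)
Mul(P, Function('Y')(0)) = Mul(-114, Add(Rational(25, 3), Mul(Rational(-22, 9), 0), Mul(Rational(-1, 9), Pow(0, 2)))) = Mul(-114, Add(Rational(25, 3), 0, Mul(Rational(-1, 9), 0))) = Mul(-114, Add(Rational(25, 3), 0, 0)) = Mul(-114, Rational(25, 3)) = -950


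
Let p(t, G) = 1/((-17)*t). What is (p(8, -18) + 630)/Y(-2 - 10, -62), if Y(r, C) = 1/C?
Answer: -2656049/68 ≈ -39060.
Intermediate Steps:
p(t, G) = -1/(17*t)
(p(8, -18) + 630)/Y(-2 - 10, -62) = (-1/17/8 + 630)/(1/(-62)) = (-1/17*1/8 + 630)/(-1/62) = (-1/136 + 630)*(-62) = (85679/136)*(-62) = -2656049/68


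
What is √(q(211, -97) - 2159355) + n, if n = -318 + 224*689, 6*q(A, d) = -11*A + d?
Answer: 154018 + I*√2159758 ≈ 1.5402e+5 + 1469.6*I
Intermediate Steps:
q(A, d) = -11*A/6 + d/6 (q(A, d) = (-11*A + d)/6 = (d - 11*A)/6 = -11*A/6 + d/6)
n = 154018 (n = -318 + 154336 = 154018)
√(q(211, -97) - 2159355) + n = √((-11/6*211 + (⅙)*(-97)) - 2159355) + 154018 = √((-2321/6 - 97/6) - 2159355) + 154018 = √(-403 - 2159355) + 154018 = √(-2159758) + 154018 = I*√2159758 + 154018 = 154018 + I*√2159758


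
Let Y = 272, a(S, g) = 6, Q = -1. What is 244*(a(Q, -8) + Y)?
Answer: 67832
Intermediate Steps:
244*(a(Q, -8) + Y) = 244*(6 + 272) = 244*278 = 67832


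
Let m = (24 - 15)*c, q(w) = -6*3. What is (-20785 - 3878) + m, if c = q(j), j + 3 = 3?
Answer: -24825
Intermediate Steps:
j = 0 (j = -3 + 3 = 0)
q(w) = -18
c = -18
m = -162 (m = (24 - 15)*(-18) = 9*(-18) = -162)
(-20785 - 3878) + m = (-20785 - 3878) - 162 = -24663 - 162 = -24825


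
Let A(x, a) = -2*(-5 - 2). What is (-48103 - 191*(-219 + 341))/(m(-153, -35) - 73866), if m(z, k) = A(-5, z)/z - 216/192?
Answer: 87399720/90413473 ≈ 0.96667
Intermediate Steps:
A(x, a) = 14 (A(x, a) = -2*(-7) = 14)
m(z, k) = -9/8 + 14/z (m(z, k) = 14/z - 216/192 = 14/z - 216*1/192 = 14/z - 9/8 = -9/8 + 14/z)
(-48103 - 191*(-219 + 341))/(m(-153, -35) - 73866) = (-48103 - 191*(-219 + 341))/((-9/8 + 14/(-153)) - 73866) = (-48103 - 191*122)/((-9/8 + 14*(-1/153)) - 73866) = (-48103 - 23302)/((-9/8 - 14/153) - 73866) = -71405/(-1489/1224 - 73866) = -71405/(-90413473/1224) = -71405*(-1224/90413473) = 87399720/90413473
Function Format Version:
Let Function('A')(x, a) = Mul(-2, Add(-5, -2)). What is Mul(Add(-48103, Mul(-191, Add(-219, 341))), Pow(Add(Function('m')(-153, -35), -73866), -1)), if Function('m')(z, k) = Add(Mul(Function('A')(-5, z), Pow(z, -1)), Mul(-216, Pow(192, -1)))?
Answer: Rational(87399720, 90413473) ≈ 0.96667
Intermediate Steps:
Function('A')(x, a) = 14 (Function('A')(x, a) = Mul(-2, -7) = 14)
Function('m')(z, k) = Add(Rational(-9, 8), Mul(14, Pow(z, -1))) (Function('m')(z, k) = Add(Mul(14, Pow(z, -1)), Mul(-216, Pow(192, -1))) = Add(Mul(14, Pow(z, -1)), Mul(-216, Rational(1, 192))) = Add(Mul(14, Pow(z, -1)), Rational(-9, 8)) = Add(Rational(-9, 8), Mul(14, Pow(z, -1))))
Mul(Add(-48103, Mul(-191, Add(-219, 341))), Pow(Add(Function('m')(-153, -35), -73866), -1)) = Mul(Add(-48103, Mul(-191, Add(-219, 341))), Pow(Add(Add(Rational(-9, 8), Mul(14, Pow(-153, -1))), -73866), -1)) = Mul(Add(-48103, Mul(-191, 122)), Pow(Add(Add(Rational(-9, 8), Mul(14, Rational(-1, 153))), -73866), -1)) = Mul(Add(-48103, -23302), Pow(Add(Add(Rational(-9, 8), Rational(-14, 153)), -73866), -1)) = Mul(-71405, Pow(Add(Rational(-1489, 1224), -73866), -1)) = Mul(-71405, Pow(Rational(-90413473, 1224), -1)) = Mul(-71405, Rational(-1224, 90413473)) = Rational(87399720, 90413473)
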